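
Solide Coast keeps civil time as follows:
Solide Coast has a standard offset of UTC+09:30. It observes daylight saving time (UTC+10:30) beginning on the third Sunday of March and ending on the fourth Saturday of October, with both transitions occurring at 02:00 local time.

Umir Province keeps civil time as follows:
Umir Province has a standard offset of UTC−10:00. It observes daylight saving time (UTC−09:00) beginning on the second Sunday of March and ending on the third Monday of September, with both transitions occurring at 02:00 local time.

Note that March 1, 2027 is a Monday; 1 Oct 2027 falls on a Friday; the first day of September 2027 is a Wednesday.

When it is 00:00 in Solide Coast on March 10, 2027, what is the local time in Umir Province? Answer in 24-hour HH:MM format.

04:30

1 March 2027 is a Monday, so the first Sunday is March 7 and the third is March 21.
1 October 2027 is a Friday, so the first Saturday is October 2 and the fourth is October 23.
March 10, 2027 is outside the daylight-saving period (21 March – 23 October), so Solide Coast is on standard time, UTC+09:30.
00:00 Solide Coast − 9h30m = 14:30 UTC (rolling into the previous day, 9 March 2027).
1 March 2027 is a Monday, so the first Sunday is March 7 and the second is March 14.
1 September 2027 is a Wednesday, so the first Monday is September 6 and the third is September 20.
At the standard offset (UTC−10:00), 14:30 UTC − 10h = 04:30 Umir Province standard time.
The standard-time date in Umir Province, March 9, 2027, is outside the daylight-saving period (14 March – 20 September), so Umir Province is on standard time, UTC−10:00.
14:30 UTC − 10h = 04:30 Umir Province.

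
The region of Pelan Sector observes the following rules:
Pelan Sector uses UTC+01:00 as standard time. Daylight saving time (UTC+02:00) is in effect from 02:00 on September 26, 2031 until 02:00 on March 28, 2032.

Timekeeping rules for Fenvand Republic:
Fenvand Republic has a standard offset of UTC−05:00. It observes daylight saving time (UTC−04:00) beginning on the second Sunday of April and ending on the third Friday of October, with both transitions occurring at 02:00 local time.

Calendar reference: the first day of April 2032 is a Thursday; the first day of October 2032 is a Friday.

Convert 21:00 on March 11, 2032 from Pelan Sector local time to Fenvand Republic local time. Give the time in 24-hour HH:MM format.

March 11, 2032 falls between 26 September 2031 and 28 March 2032, so daylight saving is in effect and Pelan Sector is at UTC+02:00.
21:00 Pelan Sector − 2h = 19:00 UTC.
1 April 2032 is a Thursday, so the first Sunday is April 4 and the second is April 11.
1 October 2032 is a Friday, so the first Friday is October 1 and the third is October 15.
At the standard offset (UTC−05:00), 19:00 UTC − 5h = 14:00 Fenvand Republic standard time.
The standard-time date in Fenvand Republic, March 11, 2032, is outside the daylight-saving period (11 April – 15 October), so Fenvand Republic is on standard time, UTC−05:00.
19:00 UTC − 5h = 14:00 Fenvand Republic.

14:00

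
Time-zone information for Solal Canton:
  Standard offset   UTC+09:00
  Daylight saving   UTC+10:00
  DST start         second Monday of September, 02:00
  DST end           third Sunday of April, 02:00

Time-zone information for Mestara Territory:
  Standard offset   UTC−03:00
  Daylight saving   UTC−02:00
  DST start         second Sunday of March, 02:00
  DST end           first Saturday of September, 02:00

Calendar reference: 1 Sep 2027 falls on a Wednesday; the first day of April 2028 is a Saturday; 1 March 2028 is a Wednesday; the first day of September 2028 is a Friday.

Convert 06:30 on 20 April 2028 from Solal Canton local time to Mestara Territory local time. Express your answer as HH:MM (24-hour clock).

1 September 2027 is a Wednesday, so the first Monday is September 6 and the second is September 13.
1 April 2028 is a Saturday, so the first Sunday is April 2 and the third is April 16.
20 April 2028 does not fall between 13 September 2027 and 16 April 2028, so daylight saving is not in effect and Solal Canton is at UTC+09:00.
06:30 Solal Canton − 9h = 21:30 UTC (rolling into the previous day, 19 April 2028).
1 March 2028 is a Wednesday, so the first Sunday is March 5 and the second is March 12.
1 September 2028 is a Friday, so the first Saturday is September 2.
At the standard offset (UTC−03:00), 21:30 UTC − 3h = 18:30 Mestara Territory standard time.
The standard-time date in Mestara Territory, 19 April 2028, falls between 12 March and 2 September, so daylight saving is in effect and Mestara Territory is at UTC−02:00.
21:30 UTC − 2h = 19:30 Mestara Territory.

19:30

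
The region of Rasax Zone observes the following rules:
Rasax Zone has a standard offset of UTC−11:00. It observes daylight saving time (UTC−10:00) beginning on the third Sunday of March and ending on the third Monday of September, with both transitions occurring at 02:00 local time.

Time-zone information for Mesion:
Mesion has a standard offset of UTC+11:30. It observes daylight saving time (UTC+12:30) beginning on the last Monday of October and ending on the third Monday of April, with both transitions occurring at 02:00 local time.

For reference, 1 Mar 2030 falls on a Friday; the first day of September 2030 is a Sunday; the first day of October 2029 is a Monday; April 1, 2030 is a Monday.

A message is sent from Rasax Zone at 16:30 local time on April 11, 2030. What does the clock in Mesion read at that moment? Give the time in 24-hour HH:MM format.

1 March 2030 is a Friday, so the first Sunday is March 3 and the third is March 17.
1 September 2030 is a Sunday, so the first Monday is September 2 and the third is September 16.
April 11, 2030 lies within the daylight-saving period (17 March – 16 September), so Rasax Zone is on daylight time, UTC−10:00.
16:30 Rasax Zone + 10h = 02:30 UTC (rolling into the next day, 12 April 2030).
1 October 2029 is a Monday, so Mondays fall on 1, 8, 15, 22, 29; the last is October 29.
1 April 2030 is a Monday, so the first Monday is April 1 and the third is April 15.
At the standard offset (UTC+11:30), 02:30 UTC + 11h30m = 14:00 Mesion standard time.
The standard-time date in Mesion, April 12, 2030, lies within the daylight-saving period (29 October 2029 – 15 April 2030), so Mesion is on daylight time, UTC+12:30.
02:30 UTC + 12h30m = 15:00 Mesion.

15:00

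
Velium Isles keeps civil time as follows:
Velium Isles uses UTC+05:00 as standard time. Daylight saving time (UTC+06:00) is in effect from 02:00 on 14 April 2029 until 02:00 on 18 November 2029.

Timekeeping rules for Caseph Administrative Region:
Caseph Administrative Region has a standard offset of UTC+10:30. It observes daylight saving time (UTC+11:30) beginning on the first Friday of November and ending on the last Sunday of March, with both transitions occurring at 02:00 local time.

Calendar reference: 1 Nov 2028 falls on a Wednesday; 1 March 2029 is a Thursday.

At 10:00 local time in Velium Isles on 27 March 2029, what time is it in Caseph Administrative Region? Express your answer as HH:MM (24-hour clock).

15:30

Daylight saving runs 14 April – 18 November; 27 March 2029 is outside that window, so Velium Isles is on standard time at UTC+05:00.
10:00 Velium Isles − 5h = 05:00 UTC.
1 November 2028 is a Wednesday, so the first Friday is November 3.
1 March 2029 is a Thursday, so Sundays fall on 4, 11, 18, 25; the last is March 25.
At the standard offset (UTC+10:30), 05:00 UTC + 10h30m = 15:30 Caseph Administrative Region standard time.
The standard-time date in Caseph Administrative Region, 27 March 2029, does not fall between 3 November 2028 and 25 March 2029, so daylight saving is not in effect and Caseph Administrative Region is at UTC+10:30.
05:00 UTC + 10h30m = 15:30 Caseph Administrative Region.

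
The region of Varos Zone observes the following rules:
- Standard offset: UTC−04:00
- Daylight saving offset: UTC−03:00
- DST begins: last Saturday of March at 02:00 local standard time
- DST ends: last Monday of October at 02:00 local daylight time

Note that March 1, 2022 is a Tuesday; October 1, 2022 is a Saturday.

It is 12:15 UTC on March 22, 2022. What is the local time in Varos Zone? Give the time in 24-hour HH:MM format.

08:15

1 March 2022 is a Tuesday, so Saturdays fall on 5, 12, 19, 26; the last is March 26.
1 October 2022 is a Saturday, so Mondays fall on 3, 10, 17, 24, 31; the last is October 31.
At the standard offset (UTC−04:00), 12:15 UTC − 4h = 08:15 Varos Zone standard time.
Daylight saving runs 26 March – 31 October; the standard-time date in Varos Zone, March 22, 2022, is outside that window, so Varos Zone is on standard time at UTC−04:00.
12:15 UTC − 4h = 08:15 local.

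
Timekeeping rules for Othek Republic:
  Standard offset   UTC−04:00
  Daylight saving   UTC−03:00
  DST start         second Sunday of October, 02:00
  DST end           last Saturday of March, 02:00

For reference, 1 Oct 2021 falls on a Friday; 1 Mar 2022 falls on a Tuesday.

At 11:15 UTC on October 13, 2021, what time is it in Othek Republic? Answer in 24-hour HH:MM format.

08:15

1 October 2021 is a Friday, so the first Sunday is October 3 and the second is October 10.
1 March 2022 is a Tuesday, so Saturdays fall on 5, 12, 19, 26; the last is March 26.
At the standard offset (UTC−04:00), 11:15 UTC − 4h = 07:15 Othek Republic standard time.
The standard-time date in Othek Republic, October 13, 2021, falls between 10 October 2021 and 26 March 2022, so daylight saving is in effect and Othek Republic is at UTC−03:00.
11:15 UTC − 3h = 08:15 local.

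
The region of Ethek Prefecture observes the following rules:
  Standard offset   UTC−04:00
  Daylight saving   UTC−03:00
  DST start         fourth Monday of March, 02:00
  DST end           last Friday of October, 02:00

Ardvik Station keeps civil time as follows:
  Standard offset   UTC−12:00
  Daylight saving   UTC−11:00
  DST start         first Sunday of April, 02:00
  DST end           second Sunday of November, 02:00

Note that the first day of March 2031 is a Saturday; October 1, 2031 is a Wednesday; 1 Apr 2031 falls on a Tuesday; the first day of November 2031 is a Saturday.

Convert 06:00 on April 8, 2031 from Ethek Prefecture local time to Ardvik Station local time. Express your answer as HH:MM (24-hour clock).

22:00

1 March 2031 is a Saturday, so the first Monday is March 3 and the fourth is March 24.
1 October 2031 is a Wednesday, so Fridays fall on 3, 10, 17, 24, 31; the last is October 31.
Daylight saving runs 24 March – 31 October; April 8, 2031 is inside that window, so Ethek Prefecture is at UTC−03:00.
06:00 Ethek Prefecture + 3h = 09:00 UTC.
1 April 2031 is a Tuesday, so the first Sunday is April 6.
1 November 2031 is a Saturday, so the first Sunday is November 2 and the second is November 9.
At the standard offset (UTC−12:00), 09:00 UTC − 12h = 21:00 Ardvik Station standard time (rolling into the previous day, 7 April 2031).
The standard-time date in Ardvik Station, April 7, 2031, lies within the daylight-saving period (6 April – 9 November), so Ardvik Station is on daylight time, UTC−11:00.
09:00 UTC − 11h = 22:00 Ardvik Station (rolling into the previous day, 7 April 2031).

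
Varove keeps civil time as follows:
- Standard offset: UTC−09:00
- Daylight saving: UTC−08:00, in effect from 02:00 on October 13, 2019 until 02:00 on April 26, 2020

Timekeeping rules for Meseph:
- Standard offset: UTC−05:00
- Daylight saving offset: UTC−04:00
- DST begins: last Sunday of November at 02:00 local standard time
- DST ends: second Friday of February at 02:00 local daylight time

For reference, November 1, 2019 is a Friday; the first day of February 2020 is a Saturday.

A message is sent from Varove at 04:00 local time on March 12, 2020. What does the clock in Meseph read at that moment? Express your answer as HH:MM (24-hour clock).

March 12, 2020 lies within the daylight-saving period (13 October 2019 – 26 April 2020), so Varove is on daylight time, UTC−08:00.
04:00 Varove + 8h = 12:00 UTC.
1 November 2019 is a Friday, so Sundays fall on 3, 10, 17, 24; the last is November 24.
1 February 2020 is a Saturday, so the first Friday is February 7 and the second is February 14.
At the standard offset (UTC−05:00), 12:00 UTC − 5h = 07:00 Meseph standard time.
Daylight saving runs 24 November 2019 – 14 February 2020; the standard-time date in Meseph, March 12, 2020, is outside that window, so Meseph is on standard time at UTC−05:00.
12:00 UTC − 5h = 07:00 Meseph.

07:00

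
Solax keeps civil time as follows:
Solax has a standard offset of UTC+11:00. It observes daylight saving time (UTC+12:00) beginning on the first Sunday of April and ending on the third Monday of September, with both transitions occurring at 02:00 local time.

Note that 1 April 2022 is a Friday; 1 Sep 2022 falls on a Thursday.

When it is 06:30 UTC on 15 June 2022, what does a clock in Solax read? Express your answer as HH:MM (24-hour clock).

1 April 2022 is a Friday, so the first Sunday is April 3.
1 September 2022 is a Thursday, so the first Monday is September 5 and the third is September 19.
At the standard offset (UTC+11:00), 06:30 UTC + 11h = 17:30 Solax standard time.
Daylight saving runs 3 April – 19 September; the standard-time date in Solax, 15 June 2022, is inside that window, so Solax is at UTC+12:00.
06:30 UTC + 12h = 18:30 local.

18:30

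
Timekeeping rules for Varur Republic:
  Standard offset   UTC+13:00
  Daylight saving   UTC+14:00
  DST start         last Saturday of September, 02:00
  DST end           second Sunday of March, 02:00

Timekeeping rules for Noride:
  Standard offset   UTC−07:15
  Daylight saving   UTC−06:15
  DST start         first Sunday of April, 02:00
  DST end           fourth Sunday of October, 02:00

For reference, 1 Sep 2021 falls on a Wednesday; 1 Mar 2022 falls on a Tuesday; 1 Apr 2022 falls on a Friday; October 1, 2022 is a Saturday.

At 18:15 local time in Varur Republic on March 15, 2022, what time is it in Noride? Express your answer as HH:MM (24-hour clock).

22:00

1 September 2021 is a Wednesday, so Saturdays fall on 4, 11, 18, 25; the last is September 25.
1 March 2022 is a Tuesday, so the first Sunday is March 6 and the second is March 13.
March 15, 2022 does not fall between 25 September 2021 and 13 March 2022, so daylight saving is not in effect and Varur Republic is at UTC+13:00.
18:15 Varur Republic − 13h = 05:15 UTC.
1 April 2022 is a Friday, so the first Sunday is April 3.
1 October 2022 is a Saturday, so the first Sunday is October 2 and the fourth is October 23.
At the standard offset (UTC−07:15), 05:15 UTC − 7h15m = 22:00 Noride standard time (rolling into the previous day, 14 March 2022).
The standard-time date in Noride, March 14, 2022, is outside the daylight-saving period (3 April – 23 October), so Noride is on standard time, UTC−07:15.
05:15 UTC − 7h15m = 22:00 Noride (rolling into the previous day, 14 March 2022).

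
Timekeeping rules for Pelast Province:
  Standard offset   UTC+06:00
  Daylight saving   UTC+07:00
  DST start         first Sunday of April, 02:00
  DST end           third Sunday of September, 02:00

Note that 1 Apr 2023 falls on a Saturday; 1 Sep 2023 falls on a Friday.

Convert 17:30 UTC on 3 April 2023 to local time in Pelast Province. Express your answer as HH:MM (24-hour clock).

1 April 2023 is a Saturday, so the first Sunday is April 2.
1 September 2023 is a Friday, so the first Sunday is September 3 and the third is September 17.
At the standard offset (UTC+06:00), 17:30 UTC + 6h = 23:30 Pelast Province standard time.
The standard-time date in Pelast Province, 3 April 2023, lies within the daylight-saving period (2 April – 17 September), so Pelast Province is on daylight time, UTC+07:00.
17:30 UTC + 7h = 00:30 local (rolling into the next day, 4 April 2023).

00:30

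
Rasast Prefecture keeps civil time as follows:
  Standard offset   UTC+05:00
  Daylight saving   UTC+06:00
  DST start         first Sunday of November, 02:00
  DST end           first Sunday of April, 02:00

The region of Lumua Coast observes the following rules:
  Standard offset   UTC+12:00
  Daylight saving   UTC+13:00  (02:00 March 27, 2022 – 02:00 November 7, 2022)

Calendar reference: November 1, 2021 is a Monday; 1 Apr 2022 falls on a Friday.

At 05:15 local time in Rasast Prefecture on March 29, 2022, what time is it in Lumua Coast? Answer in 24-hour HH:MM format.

12:15

1 November 2021 is a Monday, so the first Sunday is November 7.
1 April 2022 is a Friday, so the first Sunday is April 3.
March 29, 2022 falls between 7 November 2021 and 3 April 2022, so daylight saving is in effect and Rasast Prefecture is at UTC+06:00.
05:15 Rasast Prefecture − 6h = 23:15 UTC (rolling into the previous day, 28 March 2022).
At the standard offset (UTC+12:00), 23:15 UTC + 12h = 11:15 Lumua Coast standard time (rolling into the next day, 29 March 2022).
Daylight saving runs 27 March – 7 November; the standard-time date in Lumua Coast, March 29, 2022, is inside that window, so Lumua Coast is at UTC+13:00.
23:15 UTC + 13h = 12:15 Lumua Coast (rolling into the next day, 29 March 2022).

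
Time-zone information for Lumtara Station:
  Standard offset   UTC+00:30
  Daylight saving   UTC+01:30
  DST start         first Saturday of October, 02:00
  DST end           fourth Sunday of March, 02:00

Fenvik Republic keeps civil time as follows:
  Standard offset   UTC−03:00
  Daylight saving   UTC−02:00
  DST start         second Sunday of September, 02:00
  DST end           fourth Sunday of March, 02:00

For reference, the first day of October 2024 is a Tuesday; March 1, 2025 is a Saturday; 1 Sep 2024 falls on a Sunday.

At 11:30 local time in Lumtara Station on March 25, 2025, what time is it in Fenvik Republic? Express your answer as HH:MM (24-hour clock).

1 October 2024 is a Tuesday, so the first Saturday is October 5.
1 March 2025 is a Saturday, so the first Sunday is March 2 and the fourth is March 23.
March 25, 2025 does not fall between 5 October 2024 and 23 March 2025, so daylight saving is not in effect and Lumtara Station is at UTC+00:30.
11:30 Lumtara Station − 0h30m = 11:00 UTC.
1 September 2024 is a Sunday, so the first Sunday is September 1 and the second is September 8.
1 March 2025 is a Saturday, so the first Sunday is March 2 and the fourth is March 23.
At the standard offset (UTC−03:00), 11:00 UTC − 3h = 08:00 Fenvik Republic standard time.
Daylight saving runs 8 September 2024 – 23 March 2025; the standard-time date in Fenvik Republic, March 25, 2025, is outside that window, so Fenvik Republic is on standard time at UTC−03:00.
11:00 UTC − 3h = 08:00 Fenvik Republic.

08:00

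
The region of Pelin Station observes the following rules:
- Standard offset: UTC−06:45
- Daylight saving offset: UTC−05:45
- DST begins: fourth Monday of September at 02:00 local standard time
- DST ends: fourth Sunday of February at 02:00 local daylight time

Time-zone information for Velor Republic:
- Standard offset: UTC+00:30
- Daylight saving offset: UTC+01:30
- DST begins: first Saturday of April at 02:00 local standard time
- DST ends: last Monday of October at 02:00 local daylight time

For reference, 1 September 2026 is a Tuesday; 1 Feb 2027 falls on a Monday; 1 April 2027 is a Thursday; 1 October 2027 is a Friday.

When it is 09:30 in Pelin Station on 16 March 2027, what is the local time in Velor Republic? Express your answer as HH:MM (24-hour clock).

16:45

1 September 2026 is a Tuesday, so the first Monday is September 7 and the fourth is September 28.
1 February 2027 is a Monday, so the first Sunday is February 7 and the fourth is February 28.
Daylight saving runs 28 September 2026 – 28 February 2027; 16 March 2027 is outside that window, so Pelin Station is on standard time at UTC−06:45.
09:30 Pelin Station + 6h45m = 16:15 UTC.
1 April 2027 is a Thursday, so the first Saturday is April 3.
1 October 2027 is a Friday, so Mondays fall on 4, 11, 18, 25; the last is October 25.
At the standard offset (UTC+00:30), 16:15 UTC + 0h30m = 16:45 Velor Republic standard time.
The standard-time date in Velor Republic, 16 March 2027, does not fall between 3 April and 25 October, so daylight saving is not in effect and Velor Republic is at UTC+00:30.
16:15 UTC + 0h30m = 16:45 Velor Republic.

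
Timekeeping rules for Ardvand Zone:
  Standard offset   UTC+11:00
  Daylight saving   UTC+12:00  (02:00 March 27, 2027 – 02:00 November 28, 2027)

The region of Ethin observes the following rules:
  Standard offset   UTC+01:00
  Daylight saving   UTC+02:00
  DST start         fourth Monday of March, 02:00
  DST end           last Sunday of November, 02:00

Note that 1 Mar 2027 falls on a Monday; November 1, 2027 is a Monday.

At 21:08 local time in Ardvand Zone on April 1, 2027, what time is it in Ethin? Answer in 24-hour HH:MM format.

April 1, 2027 falls between 27 March and 28 November, so daylight saving is in effect and Ardvand Zone is at UTC+12:00.
21:08 Ardvand Zone − 12h = 09:08 UTC.
1 March 2027 is a Monday, so the first Monday is March 1 and the fourth is March 22.
1 November 2027 is a Monday, so Sundays fall on 7, 14, 21, 28; the last is November 28.
At the standard offset (UTC+01:00), 09:08 UTC + 1h = 10:08 Ethin standard time.
The standard-time date in Ethin, April 1, 2027, lies within the daylight-saving period (22 March – 28 November), so Ethin is on daylight time, UTC+02:00.
09:08 UTC + 2h = 11:08 Ethin.

11:08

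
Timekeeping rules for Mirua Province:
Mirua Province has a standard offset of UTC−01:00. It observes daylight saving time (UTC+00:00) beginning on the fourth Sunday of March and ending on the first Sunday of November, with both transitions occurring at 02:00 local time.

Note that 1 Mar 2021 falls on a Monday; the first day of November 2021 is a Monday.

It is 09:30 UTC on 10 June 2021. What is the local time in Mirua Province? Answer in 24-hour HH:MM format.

09:30

1 March 2021 is a Monday, so the first Sunday is March 7 and the fourth is March 28.
1 November 2021 is a Monday, so the first Sunday is November 7.
At the standard offset (UTC−01:00), 09:30 UTC − 1h = 08:30 Mirua Province standard time.
The standard-time date in Mirua Province, 10 June 2021, falls between 28 March and 7 November, so daylight saving is in effect and Mirua Province is at UTC+00:00.
09:30 UTC + 0h = 09:30 local.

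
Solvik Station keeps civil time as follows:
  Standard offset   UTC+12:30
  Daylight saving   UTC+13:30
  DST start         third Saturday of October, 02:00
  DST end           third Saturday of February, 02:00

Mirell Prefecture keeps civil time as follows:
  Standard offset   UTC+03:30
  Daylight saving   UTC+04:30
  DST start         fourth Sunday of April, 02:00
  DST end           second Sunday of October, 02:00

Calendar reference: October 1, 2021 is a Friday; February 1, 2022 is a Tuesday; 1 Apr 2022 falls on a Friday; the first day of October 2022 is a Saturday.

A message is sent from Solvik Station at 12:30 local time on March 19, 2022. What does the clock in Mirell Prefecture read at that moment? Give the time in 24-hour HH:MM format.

03:30

1 October 2021 is a Friday, so the first Saturday is October 2 and the third is October 16.
1 February 2022 is a Tuesday, so the first Saturday is February 5 and the third is February 19.
March 19, 2022 is outside the daylight-saving period (16 October 2021 – 19 February 2022), so Solvik Station is on standard time, UTC+12:30.
12:30 Solvik Station − 12h30m = 00:00 UTC.
1 April 2022 is a Friday, so the first Sunday is April 3 and the fourth is April 24.
1 October 2022 is a Saturday, so the first Sunday is October 2 and the second is October 9.
At the standard offset (UTC+03:30), 00:00 UTC + 3h30m = 03:30 Mirell Prefecture standard time.
Daylight saving runs 24 April – 9 October; the standard-time date in Mirell Prefecture, March 19, 2022, is outside that window, so Mirell Prefecture is on standard time at UTC+03:30.
00:00 UTC + 3h30m = 03:30 Mirell Prefecture.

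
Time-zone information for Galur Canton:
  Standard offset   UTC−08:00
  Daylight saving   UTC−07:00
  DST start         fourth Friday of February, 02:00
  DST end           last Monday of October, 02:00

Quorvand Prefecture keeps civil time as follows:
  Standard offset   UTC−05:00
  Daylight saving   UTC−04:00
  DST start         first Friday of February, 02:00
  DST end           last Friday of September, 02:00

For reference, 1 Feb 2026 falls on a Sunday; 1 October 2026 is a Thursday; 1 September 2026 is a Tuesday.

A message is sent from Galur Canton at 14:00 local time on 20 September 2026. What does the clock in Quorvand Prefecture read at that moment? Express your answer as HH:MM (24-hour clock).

17:00

1 February 2026 is a Sunday, so the first Friday is February 6 and the fourth is February 27.
1 October 2026 is a Thursday, so Mondays fall on 5, 12, 19, 26; the last is October 26.
20 September 2026 lies within the daylight-saving period (27 February – 26 October), so Galur Canton is on daylight time, UTC−07:00.
14:00 Galur Canton + 7h = 21:00 UTC.
1 February 2026 is a Sunday, so the first Friday is February 6.
1 September 2026 is a Tuesday, so Fridays fall on 4, 11, 18, 25; the last is September 25.
At the standard offset (UTC−05:00), 21:00 UTC − 5h = 16:00 Quorvand Prefecture standard time.
The standard-time date in Quorvand Prefecture, 20 September 2026, lies within the daylight-saving period (6 February – 25 September), so Quorvand Prefecture is on daylight time, UTC−04:00.
21:00 UTC − 4h = 17:00 Quorvand Prefecture.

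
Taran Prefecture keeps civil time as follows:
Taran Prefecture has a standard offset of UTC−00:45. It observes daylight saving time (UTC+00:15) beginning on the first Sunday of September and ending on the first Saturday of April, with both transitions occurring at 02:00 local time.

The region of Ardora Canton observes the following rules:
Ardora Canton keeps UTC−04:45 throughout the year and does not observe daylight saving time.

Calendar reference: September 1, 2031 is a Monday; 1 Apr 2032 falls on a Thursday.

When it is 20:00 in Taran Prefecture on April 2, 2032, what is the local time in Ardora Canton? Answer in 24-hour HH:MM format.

1 September 2031 is a Monday, so the first Sunday is September 7.
1 April 2032 is a Thursday, so the first Saturday is April 3.
April 2, 2032 falls between 7 September 2031 and 3 April 2032, so daylight saving is in effect and Taran Prefecture is at UTC+00:15.
20:00 Taran Prefecture − 0h15m = 19:45 UTC.
Ardora Canton stays on UTC−04:45 all year.
19:45 UTC − 4h45m = 15:00 Ardora Canton.

15:00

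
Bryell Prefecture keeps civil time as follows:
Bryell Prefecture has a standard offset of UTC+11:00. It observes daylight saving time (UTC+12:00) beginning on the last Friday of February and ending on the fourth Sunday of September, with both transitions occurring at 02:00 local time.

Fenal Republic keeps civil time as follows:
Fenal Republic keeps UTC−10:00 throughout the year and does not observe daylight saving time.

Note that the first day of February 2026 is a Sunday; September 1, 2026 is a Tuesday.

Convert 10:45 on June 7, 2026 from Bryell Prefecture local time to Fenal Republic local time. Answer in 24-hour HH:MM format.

1 February 2026 is a Sunday, so Fridays fall on 6, 13, 20, 27; the last is February 27.
1 September 2026 is a Tuesday, so the first Sunday is September 6 and the fourth is September 27.
June 7, 2026 falls between 27 February and 27 September, so daylight saving is in effect and Bryell Prefecture is at UTC+12:00.
10:45 Bryell Prefecture − 12h = 22:45 UTC (rolling into the previous day, 6 June 2026).
Fenal Republic has no daylight saving, so its offset is UTC−10:00 year-round.
22:45 UTC − 10h = 12:45 Fenal Republic.

12:45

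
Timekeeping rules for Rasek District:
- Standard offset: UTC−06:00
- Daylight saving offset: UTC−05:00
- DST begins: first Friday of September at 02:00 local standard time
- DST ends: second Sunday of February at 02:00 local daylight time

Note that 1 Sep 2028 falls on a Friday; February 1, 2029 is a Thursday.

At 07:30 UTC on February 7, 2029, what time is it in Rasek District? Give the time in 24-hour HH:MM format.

1 September 2028 is a Friday, so the first Friday is September 1.
1 February 2029 is a Thursday, so the first Sunday is February 4 and the second is February 11.
At the standard offset (UTC−06:00), 07:30 UTC − 6h = 01:30 Rasek District standard time.
The standard-time date in Rasek District, February 7, 2029, lies within the daylight-saving period (1 September 2028 – 11 February 2029), so Rasek District is on daylight time, UTC−05:00.
07:30 UTC − 5h = 02:30 local.

02:30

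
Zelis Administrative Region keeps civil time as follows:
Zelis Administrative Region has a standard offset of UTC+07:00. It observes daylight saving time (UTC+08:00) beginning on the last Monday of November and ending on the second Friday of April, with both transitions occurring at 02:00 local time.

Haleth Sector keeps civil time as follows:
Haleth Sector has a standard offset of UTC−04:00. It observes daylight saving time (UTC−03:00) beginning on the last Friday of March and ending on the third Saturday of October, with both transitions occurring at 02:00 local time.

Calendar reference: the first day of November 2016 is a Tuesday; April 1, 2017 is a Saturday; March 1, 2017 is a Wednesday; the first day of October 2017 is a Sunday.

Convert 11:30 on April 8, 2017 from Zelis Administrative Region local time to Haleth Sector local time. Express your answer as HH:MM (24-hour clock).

1 November 2016 is a Tuesday, so Mondays fall on 7, 14, 21, 28; the last is November 28.
1 April 2017 is a Saturday, so the first Friday is April 7 and the second is April 14.
April 8, 2017 falls between 28 November 2016 and 14 April 2017, so daylight saving is in effect and Zelis Administrative Region is at UTC+08:00.
11:30 Zelis Administrative Region − 8h = 03:30 UTC.
1 March 2017 is a Wednesday, so Fridays fall on 3, 10, 17, 24, 31; the last is March 31.
1 October 2017 is a Sunday, so the first Saturday is October 7 and the third is October 21.
At the standard offset (UTC−04:00), 03:30 UTC − 4h = 23:30 Haleth Sector standard time (rolling into the previous day, 7 April 2017).
Daylight saving runs 31 March – 21 October; the standard-time date in Haleth Sector, April 7, 2017, is inside that window, so Haleth Sector is at UTC−03:00.
03:30 UTC − 3h = 00:30 Haleth Sector.

00:30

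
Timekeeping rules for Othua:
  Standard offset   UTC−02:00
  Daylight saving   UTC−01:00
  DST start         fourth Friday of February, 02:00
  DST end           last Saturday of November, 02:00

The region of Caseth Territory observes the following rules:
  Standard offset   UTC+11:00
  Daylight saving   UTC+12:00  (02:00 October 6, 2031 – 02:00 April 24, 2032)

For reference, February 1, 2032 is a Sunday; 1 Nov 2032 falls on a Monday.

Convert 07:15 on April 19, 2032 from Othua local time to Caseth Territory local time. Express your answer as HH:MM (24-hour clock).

1 February 2032 is a Sunday, so the first Friday is February 6 and the fourth is February 27.
1 November 2032 is a Monday, so Saturdays fall on 6, 13, 20, 27; the last is November 27.
Daylight saving runs 27 February – 27 November; April 19, 2032 is inside that window, so Othua is at UTC−01:00.
07:15 Othua + 1h = 08:15 UTC.
At the standard offset (UTC+11:00), 08:15 UTC + 11h = 19:15 Caseth Territory standard time.
The standard-time date in Caseth Territory, April 19, 2032, lies within the daylight-saving period (6 October 2031 – 24 April 2032), so Caseth Territory is on daylight time, UTC+12:00.
08:15 UTC + 12h = 20:15 Caseth Territory.

20:15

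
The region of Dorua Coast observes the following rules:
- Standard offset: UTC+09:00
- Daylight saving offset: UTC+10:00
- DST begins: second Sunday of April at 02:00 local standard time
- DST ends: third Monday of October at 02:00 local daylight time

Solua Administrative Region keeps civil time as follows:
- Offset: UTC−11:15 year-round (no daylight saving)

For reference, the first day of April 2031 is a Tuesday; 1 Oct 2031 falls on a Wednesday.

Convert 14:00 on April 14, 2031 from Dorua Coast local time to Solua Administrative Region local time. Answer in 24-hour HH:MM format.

16:45

1 April 2031 is a Tuesday, so the first Sunday is April 6 and the second is April 13.
1 October 2031 is a Wednesday, so the first Monday is October 6 and the third is October 20.
April 14, 2031 lies within the daylight-saving period (13 April – 20 October), so Dorua Coast is on daylight time, UTC+10:00.
14:00 Dorua Coast − 10h = 04:00 UTC.
Solua Administrative Region has no daylight saving, so its offset is UTC−11:15 year-round.
04:00 UTC − 11h15m = 16:45 Solua Administrative Region (rolling into the previous day, 13 April 2031).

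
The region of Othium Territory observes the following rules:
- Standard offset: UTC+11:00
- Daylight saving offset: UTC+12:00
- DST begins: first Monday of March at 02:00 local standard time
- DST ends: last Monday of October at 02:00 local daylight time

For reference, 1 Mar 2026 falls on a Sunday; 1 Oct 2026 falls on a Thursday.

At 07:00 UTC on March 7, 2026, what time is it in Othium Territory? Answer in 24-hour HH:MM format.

19:00

1 March 2026 is a Sunday, so the first Monday is March 2.
1 October 2026 is a Thursday, so Mondays fall on 5, 12, 19, 26; the last is October 26.
At the standard offset (UTC+11:00), 07:00 UTC + 11h = 18:00 Othium Territory standard time.
Daylight saving runs 2 March – 26 October; the standard-time date in Othium Territory, March 7, 2026, is inside that window, so Othium Territory is at UTC+12:00.
07:00 UTC + 12h = 19:00 local.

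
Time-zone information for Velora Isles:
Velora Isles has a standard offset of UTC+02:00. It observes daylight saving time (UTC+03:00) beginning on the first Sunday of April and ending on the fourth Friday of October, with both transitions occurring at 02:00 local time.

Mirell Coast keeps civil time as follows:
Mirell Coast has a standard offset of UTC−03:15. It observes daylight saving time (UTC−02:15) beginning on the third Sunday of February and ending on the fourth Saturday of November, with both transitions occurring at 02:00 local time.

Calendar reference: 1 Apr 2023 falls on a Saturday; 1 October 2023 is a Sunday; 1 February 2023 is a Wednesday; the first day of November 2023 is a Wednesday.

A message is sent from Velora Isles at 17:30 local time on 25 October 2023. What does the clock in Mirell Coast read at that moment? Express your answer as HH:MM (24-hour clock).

12:15

1 April 2023 is a Saturday, so the first Sunday is April 2.
1 October 2023 is a Sunday, so the first Friday is October 6 and the fourth is October 27.
25 October 2023 lies within the daylight-saving period (2 April – 27 October), so Velora Isles is on daylight time, UTC+03:00.
17:30 Velora Isles − 3h = 14:30 UTC.
1 February 2023 is a Wednesday, so the first Sunday is February 5 and the third is February 19.
1 November 2023 is a Wednesday, so the first Saturday is November 4 and the fourth is November 25.
At the standard offset (UTC−03:15), 14:30 UTC − 3h15m = 11:15 Mirell Coast standard time.
The standard-time date in Mirell Coast, 25 October 2023, lies within the daylight-saving period (19 February – 25 November), so Mirell Coast is on daylight time, UTC−02:15.
14:30 UTC − 2h15m = 12:15 Mirell Coast.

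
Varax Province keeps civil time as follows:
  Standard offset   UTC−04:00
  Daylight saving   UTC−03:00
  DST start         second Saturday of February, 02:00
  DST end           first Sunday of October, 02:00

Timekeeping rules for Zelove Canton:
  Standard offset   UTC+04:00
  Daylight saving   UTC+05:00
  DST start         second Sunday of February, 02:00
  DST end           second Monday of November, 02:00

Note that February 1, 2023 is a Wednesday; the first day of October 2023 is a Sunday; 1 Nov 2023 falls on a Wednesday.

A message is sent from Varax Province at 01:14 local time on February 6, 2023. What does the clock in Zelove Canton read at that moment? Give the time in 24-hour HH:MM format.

1 February 2023 is a Wednesday, so the first Saturday is February 4 and the second is February 11.
1 October 2023 is a Sunday, so the first Sunday is October 1.
February 6, 2023 does not fall between 11 February and 1 October, so daylight saving is not in effect and Varax Province is at UTC−04:00.
01:14 Varax Province + 4h = 05:14 UTC.
1 February 2023 is a Wednesday, so the first Sunday is February 5 and the second is February 12.
1 November 2023 is a Wednesday, so the first Monday is November 6 and the second is November 13.
At the standard offset (UTC+04:00), 05:14 UTC + 4h = 09:14 Zelove Canton standard time.
Daylight saving runs 12 February – 13 November; the standard-time date in Zelove Canton, February 6, 2023, is outside that window, so Zelove Canton is on standard time at UTC+04:00.
05:14 UTC + 4h = 09:14 Zelove Canton.

09:14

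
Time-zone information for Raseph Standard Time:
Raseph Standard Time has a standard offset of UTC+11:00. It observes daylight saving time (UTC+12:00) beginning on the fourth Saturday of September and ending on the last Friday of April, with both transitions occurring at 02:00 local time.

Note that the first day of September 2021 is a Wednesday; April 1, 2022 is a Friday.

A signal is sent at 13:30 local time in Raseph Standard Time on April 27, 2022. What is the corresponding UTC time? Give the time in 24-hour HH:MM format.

01:30

1 September 2021 is a Wednesday, so the first Saturday is September 4 and the fourth is September 25.
1 April 2022 is a Friday, so Fridays fall on 1, 8, 15, 22, 29; the last is April 29.
April 27, 2022 falls between 25 September 2021 and 29 April 2022, so daylight saving is in effect and Raseph Standard Time is at UTC+12:00.
13:30 local − 12h = 01:30 UTC.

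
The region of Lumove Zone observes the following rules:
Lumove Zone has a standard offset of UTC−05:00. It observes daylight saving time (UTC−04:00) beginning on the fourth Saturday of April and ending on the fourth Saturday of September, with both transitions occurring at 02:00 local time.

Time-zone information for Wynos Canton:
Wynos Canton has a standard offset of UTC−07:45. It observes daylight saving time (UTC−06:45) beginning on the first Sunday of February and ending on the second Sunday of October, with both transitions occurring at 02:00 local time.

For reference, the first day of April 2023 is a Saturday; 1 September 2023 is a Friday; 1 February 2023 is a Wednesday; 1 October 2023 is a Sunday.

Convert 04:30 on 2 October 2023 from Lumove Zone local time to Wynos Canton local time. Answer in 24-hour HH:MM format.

02:45

1 April 2023 is a Saturday, so the first Saturday is April 1 and the fourth is April 22.
1 September 2023 is a Friday, so the first Saturday is September 2 and the fourth is September 23.
Daylight saving runs 22 April – 23 September; 2 October 2023 is outside that window, so Lumove Zone is on standard time at UTC−05:00.
04:30 Lumove Zone + 5h = 09:30 UTC.
1 February 2023 is a Wednesday, so the first Sunday is February 5.
1 October 2023 is a Sunday, so the first Sunday is October 1 and the second is October 8.
At the standard offset (UTC−07:45), 09:30 UTC − 7h45m = 01:45 Wynos Canton standard time.
The standard-time date in Wynos Canton, 2 October 2023, falls between 5 February and 8 October, so daylight saving is in effect and Wynos Canton is at UTC−06:45.
09:30 UTC − 6h45m = 02:45 Wynos Canton.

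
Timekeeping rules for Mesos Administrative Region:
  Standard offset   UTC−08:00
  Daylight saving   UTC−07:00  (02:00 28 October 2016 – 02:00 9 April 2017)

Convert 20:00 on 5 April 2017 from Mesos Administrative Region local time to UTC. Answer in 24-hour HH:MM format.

03:00

Daylight saving runs 28 October 2016 – 9 April 2017; 5 April 2017 is inside that window, so Mesos Administrative Region is at UTC−07:00.
20:00 local + 7h = 03:00 UTC (rolling into the next day, 6 April 2017).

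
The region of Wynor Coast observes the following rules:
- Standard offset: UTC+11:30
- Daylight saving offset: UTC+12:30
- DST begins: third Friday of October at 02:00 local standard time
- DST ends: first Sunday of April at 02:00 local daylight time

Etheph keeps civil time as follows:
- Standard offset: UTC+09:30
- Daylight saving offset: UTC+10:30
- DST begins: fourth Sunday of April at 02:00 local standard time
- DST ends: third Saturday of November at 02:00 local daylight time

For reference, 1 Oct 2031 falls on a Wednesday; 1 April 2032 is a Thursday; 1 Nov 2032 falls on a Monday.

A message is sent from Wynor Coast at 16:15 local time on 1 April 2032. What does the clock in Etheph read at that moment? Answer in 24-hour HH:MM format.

1 October 2031 is a Wednesday, so the first Friday is October 3 and the third is October 17.
1 April 2032 is a Thursday, so the first Sunday is April 4.
Daylight saving runs 17 October 2031 – 4 April 2032; 1 April 2032 is inside that window, so Wynor Coast is at UTC+12:30.
16:15 Wynor Coast − 12h30m = 03:45 UTC.
1 April 2032 is a Thursday, so the first Sunday is April 4 and the fourth is April 25.
1 November 2032 is a Monday, so the first Saturday is November 6 and the third is November 20.
At the standard offset (UTC+09:30), 03:45 UTC + 9h30m = 13:15 Etheph standard time.
Daylight saving runs 25 April – 20 November; the standard-time date in Etheph, 1 April 2032, is outside that window, so Etheph is on standard time at UTC+09:30.
03:45 UTC + 9h30m = 13:15 Etheph.

13:15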